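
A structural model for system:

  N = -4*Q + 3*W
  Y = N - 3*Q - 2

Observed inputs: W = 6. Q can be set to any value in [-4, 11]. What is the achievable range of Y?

-61 to 44

Substituting into the N equation gives N = -4*Q + 18.
So Y = -7*Q + 16.
Linear in Q, so extremes are at the endpoints: Q = -4 gives Y = 44; Q = 11 gives Y = -61.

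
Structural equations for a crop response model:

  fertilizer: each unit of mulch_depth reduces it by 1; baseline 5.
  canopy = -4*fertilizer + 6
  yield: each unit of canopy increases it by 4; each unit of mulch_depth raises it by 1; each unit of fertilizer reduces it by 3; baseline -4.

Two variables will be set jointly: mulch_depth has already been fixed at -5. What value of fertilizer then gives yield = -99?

fertilizer = 6

With mulch_depth held at -5:
Intervening on fertilizer fixes its value directly, overriding its dependence on mulch_depth.
Substituting into the yield equation gives yield = -19*fertilizer + 15.
Solve -19*fertilizer + 15 = -99: fertilizer = (-99 - 15) / -19 = 6.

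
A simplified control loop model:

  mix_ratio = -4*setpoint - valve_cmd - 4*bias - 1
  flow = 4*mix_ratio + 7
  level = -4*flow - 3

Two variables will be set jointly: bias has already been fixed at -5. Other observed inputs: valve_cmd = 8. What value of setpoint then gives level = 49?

setpoint = 4

With bias held at -5:
Substituting into the mix_ratio equation gives mix_ratio = -4*setpoint + 11.
So flow = -16*setpoint + 51.
Substituting into the level equation gives level = 64*setpoint - 207.
Solve 64*setpoint - 207 = 49: setpoint = (49 + 207) / 64 = 4.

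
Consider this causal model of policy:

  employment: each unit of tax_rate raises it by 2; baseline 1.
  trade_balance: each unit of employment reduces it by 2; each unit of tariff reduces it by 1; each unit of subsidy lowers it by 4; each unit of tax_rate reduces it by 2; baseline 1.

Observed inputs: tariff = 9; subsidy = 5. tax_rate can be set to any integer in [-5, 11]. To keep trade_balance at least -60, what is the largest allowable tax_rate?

tax_rate = 5

Substituting into the trade_balance equation gives trade_balance = -6*tax_rate - 30.
Require -6*tax_rate - 30 ≥ -60, so tax_rate ≤ 5.
The largest integer in [-5, 11] satisfying this is 5.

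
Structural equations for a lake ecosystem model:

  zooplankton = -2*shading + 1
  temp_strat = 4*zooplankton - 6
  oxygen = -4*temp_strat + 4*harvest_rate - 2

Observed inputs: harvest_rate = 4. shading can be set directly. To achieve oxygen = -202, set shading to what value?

shading = -7

Substituting into the temp_strat equation gives temp_strat = -8*shading - 2.
Substituting into the oxygen equation gives oxygen = 32*shading + 22.
Solve 32*shading + 22 = -202: shading = (-202 - 22) / 32 = -7.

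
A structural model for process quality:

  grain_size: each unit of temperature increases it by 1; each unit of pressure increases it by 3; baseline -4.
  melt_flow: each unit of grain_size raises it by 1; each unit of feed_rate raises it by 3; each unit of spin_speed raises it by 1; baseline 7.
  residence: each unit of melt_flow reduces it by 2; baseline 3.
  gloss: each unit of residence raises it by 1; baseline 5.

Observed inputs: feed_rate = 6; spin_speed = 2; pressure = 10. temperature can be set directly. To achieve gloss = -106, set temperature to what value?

Substituting into the grain_size equation gives grain_size = temperature + 26.
Substituting into the melt_flow equation gives melt_flow = temperature + 53.
Substituting into the residence equation gives residence = -2*temperature - 103.
Substituting into the gloss equation gives gloss = -2*temperature - 98.
Solve -2*temperature - 98 = -106: temperature = (-106 + 98) / -2 = 4.

temperature = 4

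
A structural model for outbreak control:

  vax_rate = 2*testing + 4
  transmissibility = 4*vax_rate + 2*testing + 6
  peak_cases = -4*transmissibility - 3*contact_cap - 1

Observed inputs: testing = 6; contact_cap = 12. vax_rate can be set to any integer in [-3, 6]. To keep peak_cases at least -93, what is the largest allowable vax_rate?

Intervening on vax_rate fixes its value directly, overriding its dependence on testing.
Substituting into the transmissibility equation gives transmissibility = 4*vax_rate + 18.
So peak_cases = -16*vax_rate - 109.
Require -16*vax_rate - 109 ≥ -93, so vax_rate ≤ -1.
The largest integer in [-3, 6] satisfying this is -1.

vax_rate = -1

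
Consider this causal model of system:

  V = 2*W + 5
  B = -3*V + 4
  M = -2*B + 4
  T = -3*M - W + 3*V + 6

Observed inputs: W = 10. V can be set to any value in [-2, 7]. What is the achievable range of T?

Intervening on V fixes its value directly, overriding its dependence on W.
Substituting into the M equation gives M = 6*V - 4.
So T = -15*V + 8.
Linear in V, so extremes are at the endpoints: V = -2 gives T = 38; V = 7 gives T = -97.

-97 to 38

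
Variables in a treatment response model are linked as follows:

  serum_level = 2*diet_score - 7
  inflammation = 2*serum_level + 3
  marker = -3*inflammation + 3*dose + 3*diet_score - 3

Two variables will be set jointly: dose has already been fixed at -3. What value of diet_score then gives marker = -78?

diet_score = 11

With dose held at -3:
Substituting into the inflammation equation gives inflammation = 4*diet_score - 11.
Substituting into the marker equation gives marker = -9*diet_score + 21.
Solve -9*diet_score + 21 = -78: diet_score = (-78 - 21) / -9 = 11.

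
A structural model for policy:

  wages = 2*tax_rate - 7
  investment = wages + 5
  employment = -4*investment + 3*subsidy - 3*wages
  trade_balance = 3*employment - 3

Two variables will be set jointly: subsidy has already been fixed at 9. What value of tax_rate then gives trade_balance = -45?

tax_rate = 5

With subsidy held at 9:
Substituting into the investment equation gives investment = 2*tax_rate - 2.
Substituting into the employment equation gives employment = -14*tax_rate + 56.
Substituting into the trade_balance equation gives trade_balance = -42*tax_rate + 165.
Solve -42*tax_rate + 165 = -45: tax_rate = (-45 - 165) / -42 = 5.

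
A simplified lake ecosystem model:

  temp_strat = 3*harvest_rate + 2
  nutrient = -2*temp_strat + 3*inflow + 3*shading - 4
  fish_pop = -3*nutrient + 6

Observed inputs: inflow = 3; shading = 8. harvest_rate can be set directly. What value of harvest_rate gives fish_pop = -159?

harvest_rate = -5

Substituting into the nutrient equation gives nutrient = -6*harvest_rate + 25.
Substituting into the fish_pop equation gives fish_pop = 18*harvest_rate - 69.
Solve 18*harvest_rate - 69 = -159: harvest_rate = (-159 + 69) / 18 = -5.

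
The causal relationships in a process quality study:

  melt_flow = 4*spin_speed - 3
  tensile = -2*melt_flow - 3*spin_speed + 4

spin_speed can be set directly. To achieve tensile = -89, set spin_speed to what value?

Substituting into the tensile equation gives tensile = -11*spin_speed + 10.
Solve -11*spin_speed + 10 = -89: spin_speed = (-89 - 10) / -11 = 9.

spin_speed = 9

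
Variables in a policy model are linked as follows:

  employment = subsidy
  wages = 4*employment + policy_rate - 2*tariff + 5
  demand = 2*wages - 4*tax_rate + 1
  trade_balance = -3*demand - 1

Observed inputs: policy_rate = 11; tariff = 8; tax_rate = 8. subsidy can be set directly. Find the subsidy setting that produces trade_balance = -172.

subsidy = 11

Substituting into the wages equation gives wages = 4*subsidy.
So demand = 8*subsidy - 31.
trade_balance becomes -24*subsidy + 92.
Solve -24*subsidy + 92 = -172: subsidy = (-172 - 92) / -24 = 11.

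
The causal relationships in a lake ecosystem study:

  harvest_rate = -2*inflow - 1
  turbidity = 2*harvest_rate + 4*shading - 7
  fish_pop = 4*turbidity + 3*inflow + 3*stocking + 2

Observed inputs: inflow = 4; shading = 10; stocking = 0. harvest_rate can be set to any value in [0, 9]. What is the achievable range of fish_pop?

146 to 218

Intervening on harvest_rate fixes its value directly, overriding its dependence on inflow.
Substituting into the turbidity equation gives turbidity = 2*harvest_rate + 33.
fish_pop becomes 8*harvest_rate + 146.
Linear in harvest_rate, so extremes are at the endpoints: harvest_rate = 0 gives fish_pop = 146; harvest_rate = 9 gives fish_pop = 218.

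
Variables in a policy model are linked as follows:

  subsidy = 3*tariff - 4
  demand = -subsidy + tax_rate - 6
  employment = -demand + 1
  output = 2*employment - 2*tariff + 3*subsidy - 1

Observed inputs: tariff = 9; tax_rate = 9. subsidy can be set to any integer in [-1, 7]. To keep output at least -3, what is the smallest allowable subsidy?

Intervening on subsidy fixes its value directly, overriding its dependence on tariff.
Substituting into the demand equation gives demand = -subsidy + 3.
Substituting into the employment equation gives employment = subsidy - 2.
So output = 5*subsidy - 23.
Require 5*subsidy - 23 ≥ -3, so subsidy ≥ 4.
The smallest integer in [-1, 7] satisfying this is 4.

subsidy = 4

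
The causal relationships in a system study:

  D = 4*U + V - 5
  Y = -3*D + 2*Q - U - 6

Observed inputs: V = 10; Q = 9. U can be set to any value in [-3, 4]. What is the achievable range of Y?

Substituting into the D equation gives D = 4*U + 5.
So Y = -13*U - 3.
Linear in U, so extremes are at the endpoints: U = -3 gives Y = 36; U = 4 gives Y = -55.

-55 to 36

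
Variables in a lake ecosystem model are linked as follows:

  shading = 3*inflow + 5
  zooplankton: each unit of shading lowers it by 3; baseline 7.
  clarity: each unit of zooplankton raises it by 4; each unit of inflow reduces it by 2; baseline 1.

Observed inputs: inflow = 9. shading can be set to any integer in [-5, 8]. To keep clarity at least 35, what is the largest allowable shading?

shading = -2

Intervening on shading fixes its value directly, overriding its dependence on inflow.
Substituting into the clarity equation gives clarity = -12*shading + 11.
Require -12*shading + 11 ≥ 35, so shading ≤ -2.
The largest integer in [-5, 8] satisfying this is -2.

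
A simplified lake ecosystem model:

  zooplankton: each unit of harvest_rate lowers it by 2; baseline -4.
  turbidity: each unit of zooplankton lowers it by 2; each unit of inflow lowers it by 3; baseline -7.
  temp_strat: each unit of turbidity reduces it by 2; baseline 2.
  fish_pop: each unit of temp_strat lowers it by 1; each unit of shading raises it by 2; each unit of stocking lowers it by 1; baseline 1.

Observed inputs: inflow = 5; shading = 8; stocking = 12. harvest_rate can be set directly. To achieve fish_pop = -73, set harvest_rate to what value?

harvest_rate = -6

Substituting into the turbidity equation gives turbidity = 4*harvest_rate - 14.
Substituting into the temp_strat equation gives temp_strat = -8*harvest_rate + 30.
So fish_pop = 8*harvest_rate - 25.
Solve 8*harvest_rate - 25 = -73: harvest_rate = (-73 + 25) / 8 = -6.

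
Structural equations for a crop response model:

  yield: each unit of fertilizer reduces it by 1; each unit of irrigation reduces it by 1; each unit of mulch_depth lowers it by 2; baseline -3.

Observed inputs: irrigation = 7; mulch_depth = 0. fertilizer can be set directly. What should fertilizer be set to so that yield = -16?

Substituting into the yield equation gives yield = -fertilizer - 10.
Solve -fertilizer - 10 = -16: fertilizer = (-16 + 10) / -1 = 6.

fertilizer = 6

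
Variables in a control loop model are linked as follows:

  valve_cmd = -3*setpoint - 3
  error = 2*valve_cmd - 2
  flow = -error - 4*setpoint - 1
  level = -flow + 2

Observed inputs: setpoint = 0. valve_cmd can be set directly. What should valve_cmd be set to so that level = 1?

Intervening on valve_cmd fixes its value directly, overriding its dependence on setpoint.
Substituting into the flow equation gives flow = -2*valve_cmd + 1.
Substituting into the level equation gives level = 2*valve_cmd + 1.
Solve 2*valve_cmd + 1 = 1: valve_cmd = (1 - 1) / 2 = 0.

valve_cmd = 0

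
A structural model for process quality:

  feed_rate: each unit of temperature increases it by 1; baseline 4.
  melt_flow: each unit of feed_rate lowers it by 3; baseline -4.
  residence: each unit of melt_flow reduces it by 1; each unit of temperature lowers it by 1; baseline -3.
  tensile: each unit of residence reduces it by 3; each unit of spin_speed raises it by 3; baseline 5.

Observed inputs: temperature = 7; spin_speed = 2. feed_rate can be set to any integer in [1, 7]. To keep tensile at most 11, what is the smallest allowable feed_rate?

Intervening on feed_rate fixes its value directly, overriding its dependence on temperature.
Substituting into the residence equation gives residence = 3*feed_rate - 6.
Substituting into the tensile equation gives tensile = -9*feed_rate + 29.
Require -9*feed_rate + 29 ≤ 11, so feed_rate ≥ 2.
The smallest integer in [1, 7] satisfying this is 2.

feed_rate = 2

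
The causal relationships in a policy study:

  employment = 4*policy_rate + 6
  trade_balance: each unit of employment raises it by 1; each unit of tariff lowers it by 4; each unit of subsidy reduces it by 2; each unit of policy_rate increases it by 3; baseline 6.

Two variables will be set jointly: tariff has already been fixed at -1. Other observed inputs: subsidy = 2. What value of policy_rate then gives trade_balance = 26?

policy_rate = 2

With tariff held at -1:
Substituting into the trade_balance equation gives trade_balance = 7*policy_rate + 12.
Solve 7*policy_rate + 12 = 26: policy_rate = (26 - 12) / 7 = 2.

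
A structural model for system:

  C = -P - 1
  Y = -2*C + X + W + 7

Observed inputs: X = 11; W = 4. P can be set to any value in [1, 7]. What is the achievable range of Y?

Substituting into the Y equation gives Y = 2*P + 24.
Linear in P, so extremes are at the endpoints: P = 1 gives Y = 26; P = 7 gives Y = 38.

26 to 38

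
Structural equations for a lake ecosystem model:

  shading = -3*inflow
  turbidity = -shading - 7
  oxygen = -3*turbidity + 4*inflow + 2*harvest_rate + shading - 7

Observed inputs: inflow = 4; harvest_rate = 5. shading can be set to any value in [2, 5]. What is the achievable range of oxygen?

48 to 60

Intervening on shading fixes its value directly, overriding its dependence on inflow.
Substituting into the oxygen equation gives oxygen = 4*shading + 40.
Linear in shading, so extremes are at the endpoints: shading = 2 gives oxygen = 48; shading = 5 gives oxygen = 60.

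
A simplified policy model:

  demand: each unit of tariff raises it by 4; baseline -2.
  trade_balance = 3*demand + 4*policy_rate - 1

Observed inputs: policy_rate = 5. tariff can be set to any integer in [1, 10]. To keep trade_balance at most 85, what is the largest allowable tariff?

Substituting into the trade_balance equation gives trade_balance = 12*tariff + 13.
Require 12*tariff + 13 ≤ 85, so tariff ≤ 6.
The largest integer in [1, 10] satisfying this is 6.

tariff = 6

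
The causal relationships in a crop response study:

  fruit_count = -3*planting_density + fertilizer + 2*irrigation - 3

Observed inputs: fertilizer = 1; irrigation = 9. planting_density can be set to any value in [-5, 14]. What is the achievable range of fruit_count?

Substituting into the fruit_count equation gives fruit_count = -3*planting_density + 16.
Linear in planting_density, so extremes are at the endpoints: planting_density = -5 gives fruit_count = 31; planting_density = 14 gives fruit_count = -26.

-26 to 31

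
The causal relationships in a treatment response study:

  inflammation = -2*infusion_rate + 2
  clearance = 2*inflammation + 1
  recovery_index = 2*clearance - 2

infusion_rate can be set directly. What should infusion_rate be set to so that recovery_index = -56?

Substituting into the clearance equation gives clearance = -4*infusion_rate + 5.
Substituting into the recovery_index equation gives recovery_index = -8*infusion_rate + 8.
Solve -8*infusion_rate + 8 = -56: infusion_rate = (-56 - 8) / -8 = 8.

infusion_rate = 8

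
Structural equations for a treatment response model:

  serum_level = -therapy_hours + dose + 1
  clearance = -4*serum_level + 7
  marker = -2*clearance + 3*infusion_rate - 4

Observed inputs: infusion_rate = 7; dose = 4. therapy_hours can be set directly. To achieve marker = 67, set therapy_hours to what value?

therapy_hours = -3

Substituting into the serum_level equation gives serum_level = -therapy_hours + 5.
This gives clearance = 4*therapy_hours - 13.
marker becomes -8*therapy_hours + 43.
Solve -8*therapy_hours + 43 = 67: therapy_hours = (67 - 43) / -8 = -3.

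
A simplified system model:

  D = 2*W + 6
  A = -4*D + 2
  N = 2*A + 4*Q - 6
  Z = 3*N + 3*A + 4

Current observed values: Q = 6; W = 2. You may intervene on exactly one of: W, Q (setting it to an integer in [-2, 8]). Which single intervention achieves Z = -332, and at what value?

set Q = 2

Intervening on W: Z = -72*W - 140. Reaching -332 requires W = 8/3, not an integer.
Intervening on Q: with other inputs at their observed values, Z = 12*Q - 356. Solving for -332 gives Q = 2, within [-2, 8].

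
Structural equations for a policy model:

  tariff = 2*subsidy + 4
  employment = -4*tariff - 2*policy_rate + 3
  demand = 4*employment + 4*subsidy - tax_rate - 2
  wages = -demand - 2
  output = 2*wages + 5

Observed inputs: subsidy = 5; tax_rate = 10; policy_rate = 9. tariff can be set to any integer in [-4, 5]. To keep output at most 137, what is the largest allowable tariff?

Intervening on tariff fixes its value directly, overriding its dependence on subsidy.
Substituting into the employment equation gives employment = -4*tariff - 15.
Substituting into the demand equation gives demand = -16*tariff - 52.
So wages = 16*tariff + 50.
Substituting into the output equation gives output = 32*tariff + 105.
Require 32*tariff + 105 ≤ 137, so tariff ≤ 1.
The largest integer in [-4, 5] satisfying this is 1.

tariff = 1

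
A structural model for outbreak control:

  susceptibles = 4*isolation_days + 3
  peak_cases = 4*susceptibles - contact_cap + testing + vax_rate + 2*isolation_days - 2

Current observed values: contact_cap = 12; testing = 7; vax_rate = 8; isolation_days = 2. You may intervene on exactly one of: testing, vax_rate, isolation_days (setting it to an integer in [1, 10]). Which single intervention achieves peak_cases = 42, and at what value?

set vax_rate = 1

Intervening on testing: peak_cases = testing + 42. Reaching 42 requires testing = 0, outside [1, 10].
Intervening on vax_rate: with other inputs at their observed values, peak_cases = vax_rate + 41. Solving for 42 gives vax_rate = 1, within [1, 10].
Intervening on isolation_days: peak_cases = 18*isolation_days + 13. Reaching 42 requires isolation_days = 29/18, not an integer.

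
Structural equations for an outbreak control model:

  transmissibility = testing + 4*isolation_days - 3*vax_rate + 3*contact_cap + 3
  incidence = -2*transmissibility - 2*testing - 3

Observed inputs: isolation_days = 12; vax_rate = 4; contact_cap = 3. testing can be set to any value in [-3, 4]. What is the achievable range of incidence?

-115 to -87

Substituting into the transmissibility equation gives transmissibility = testing + 48.
So incidence = -4*testing - 99.
Linear in testing, so extremes are at the endpoints: testing = -3 gives incidence = -87; testing = 4 gives incidence = -115.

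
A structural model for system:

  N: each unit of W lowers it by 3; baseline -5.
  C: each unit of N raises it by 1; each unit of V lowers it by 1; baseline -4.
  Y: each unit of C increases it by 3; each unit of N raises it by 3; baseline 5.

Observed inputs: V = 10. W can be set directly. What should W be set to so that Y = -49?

Substituting into the C equation gives C = -3*W - 19.
So Y = -18*W - 67.
Solve -18*W - 67 = -49: W = (-49 + 67) / -18 = -1.

W = -1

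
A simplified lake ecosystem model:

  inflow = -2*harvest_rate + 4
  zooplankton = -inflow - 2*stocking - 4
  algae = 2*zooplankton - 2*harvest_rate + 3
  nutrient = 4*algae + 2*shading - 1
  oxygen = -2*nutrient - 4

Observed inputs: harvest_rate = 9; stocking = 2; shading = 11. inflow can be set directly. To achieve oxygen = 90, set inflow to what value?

Intervening on inflow fixes its value directly, overriding its dependence on harvest_rate.
Substituting into the zooplankton equation gives zooplankton = -inflow - 8.
Substituting into the algae equation gives algae = -2*inflow - 31.
Substituting into the nutrient equation gives nutrient = -8*inflow - 103.
oxygen becomes 16*inflow + 202.
Solve 16*inflow + 202 = 90: inflow = (90 - 202) / 16 = -7.

inflow = -7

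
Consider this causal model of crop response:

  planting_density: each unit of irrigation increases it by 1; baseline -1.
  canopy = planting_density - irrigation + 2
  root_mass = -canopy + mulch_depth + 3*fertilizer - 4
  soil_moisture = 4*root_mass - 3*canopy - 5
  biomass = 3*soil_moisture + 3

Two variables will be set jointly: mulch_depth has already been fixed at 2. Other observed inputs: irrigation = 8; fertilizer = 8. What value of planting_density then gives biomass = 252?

With mulch_depth held at 2:
Intervening on planting_density fixes its value directly, overriding its dependence on irrigation.
Substituting into the canopy equation gives canopy = planting_density - 6.
This gives root_mass = -planting_density + 28.
Substituting into the soil_moisture equation gives soil_moisture = -7*planting_density + 125.
biomass becomes -21*planting_density + 378.
Solve -21*planting_density + 378 = 252: planting_density = (252 - 378) / -21 = 6.

planting_density = 6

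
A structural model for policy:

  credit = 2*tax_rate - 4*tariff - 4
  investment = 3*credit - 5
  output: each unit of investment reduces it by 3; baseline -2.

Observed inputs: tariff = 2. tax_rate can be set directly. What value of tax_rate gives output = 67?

tax_rate = 3

Substituting into the credit equation gives credit = 2*tax_rate - 12.
investment becomes 6*tax_rate - 41.
output becomes -18*tax_rate + 121.
Solve -18*tax_rate + 121 = 67: tax_rate = (67 - 121) / -18 = 3.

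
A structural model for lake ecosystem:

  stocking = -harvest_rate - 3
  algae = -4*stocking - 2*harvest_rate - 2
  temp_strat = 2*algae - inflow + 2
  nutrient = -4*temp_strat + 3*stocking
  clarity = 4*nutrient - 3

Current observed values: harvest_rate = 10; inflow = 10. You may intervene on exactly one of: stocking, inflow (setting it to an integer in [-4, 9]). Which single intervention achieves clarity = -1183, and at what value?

Intervening on stocking: clarity = 140*stocking + 829. Reaching -1183 requires stocking = -503/35, not an integer.
Intervening on inflow: with other inputs at their observed values, clarity = 16*inflow - 1151. Solving for -1183 gives inflow = -2, within [-4, 9].

set inflow = -2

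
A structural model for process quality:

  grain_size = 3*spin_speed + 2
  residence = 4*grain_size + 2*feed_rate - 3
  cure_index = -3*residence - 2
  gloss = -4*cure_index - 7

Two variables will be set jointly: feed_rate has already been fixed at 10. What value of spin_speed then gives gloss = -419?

With feed_rate held at 10:
Substituting into the residence equation gives residence = 12*spin_speed + 25.
This gives cure_index = -36*spin_speed - 77.
Substituting into the gloss equation gives gloss = 144*spin_speed + 301.
Solve 144*spin_speed + 301 = -419: spin_speed = (-419 - 301) / 144 = -5.

spin_speed = -5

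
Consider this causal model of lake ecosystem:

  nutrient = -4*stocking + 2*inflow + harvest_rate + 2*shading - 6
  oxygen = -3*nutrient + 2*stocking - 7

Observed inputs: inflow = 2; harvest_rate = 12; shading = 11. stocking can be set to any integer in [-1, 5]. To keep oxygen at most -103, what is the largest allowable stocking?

stocking = 0

Substituting into the nutrient equation gives nutrient = -4*stocking + 32.
oxygen becomes 14*stocking - 103.
Require 14*stocking - 103 ≤ -103, so stocking ≤ 0.
The largest integer in [-1, 5] satisfying this is 0.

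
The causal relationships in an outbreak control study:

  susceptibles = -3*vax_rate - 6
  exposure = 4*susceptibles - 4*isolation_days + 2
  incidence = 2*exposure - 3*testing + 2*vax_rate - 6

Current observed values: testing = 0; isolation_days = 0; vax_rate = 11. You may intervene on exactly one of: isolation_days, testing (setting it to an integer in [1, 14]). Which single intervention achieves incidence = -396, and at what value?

set isolation_days = 13

Intervening on isolation_days: with other inputs at their observed values, incidence = -8*isolation_days - 292. Solving for -396 gives isolation_days = 13, within [1, 14].
Intervening on testing: incidence = -3*testing - 292. Reaching -396 requires testing = 104/3, not an integer.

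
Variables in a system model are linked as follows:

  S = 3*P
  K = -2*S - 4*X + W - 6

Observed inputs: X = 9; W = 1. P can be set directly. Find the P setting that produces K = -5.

Substituting into the K equation gives K = -6*P - 41.
Solve -6*P - 41 = -5: P = (-5 + 41) / -6 = -6.

P = -6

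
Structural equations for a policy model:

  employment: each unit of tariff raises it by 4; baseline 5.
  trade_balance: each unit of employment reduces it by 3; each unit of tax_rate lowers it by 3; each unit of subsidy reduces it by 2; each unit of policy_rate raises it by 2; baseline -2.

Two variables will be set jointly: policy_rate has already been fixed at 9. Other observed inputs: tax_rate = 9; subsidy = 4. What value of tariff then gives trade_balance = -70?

tariff = 3

With policy_rate held at 9:
Substituting into the trade_balance equation gives trade_balance = -12*tariff - 34.
Solve -12*tariff - 34 = -70: tariff = (-70 + 34) / -12 = 3.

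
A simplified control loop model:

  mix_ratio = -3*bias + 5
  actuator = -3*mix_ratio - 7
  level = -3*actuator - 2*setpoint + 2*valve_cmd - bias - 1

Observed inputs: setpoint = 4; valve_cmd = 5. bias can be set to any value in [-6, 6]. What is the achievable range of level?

-101 to 235

Substituting into the actuator equation gives actuator = 9*bias - 22.
Substituting into the level equation gives level = -28*bias + 67.
Linear in bias, so extremes are at the endpoints: bias = -6 gives level = 235; bias = 6 gives level = -101.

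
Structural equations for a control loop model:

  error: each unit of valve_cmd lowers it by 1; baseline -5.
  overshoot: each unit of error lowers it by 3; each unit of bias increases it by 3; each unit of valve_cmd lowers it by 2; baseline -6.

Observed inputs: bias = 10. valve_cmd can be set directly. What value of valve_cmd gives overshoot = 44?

valve_cmd = 5

Substituting into the overshoot equation gives overshoot = valve_cmd + 39.
Solve valve_cmd + 39 = 44: valve_cmd = (44 - 39) / 1 = 5.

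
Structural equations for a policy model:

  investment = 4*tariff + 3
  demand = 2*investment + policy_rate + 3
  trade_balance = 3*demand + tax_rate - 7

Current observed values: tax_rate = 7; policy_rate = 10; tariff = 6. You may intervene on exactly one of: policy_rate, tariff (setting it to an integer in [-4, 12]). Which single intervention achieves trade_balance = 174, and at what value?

set policy_rate = 1

Intervening on policy_rate: with other inputs at their observed values, trade_balance = 3*policy_rate + 171. Solving for 174 gives policy_rate = 1, within [-4, 12].
Intervening on tariff: trade_balance = 24*tariff + 57. Reaching 174 requires tariff = 39/8, not an integer.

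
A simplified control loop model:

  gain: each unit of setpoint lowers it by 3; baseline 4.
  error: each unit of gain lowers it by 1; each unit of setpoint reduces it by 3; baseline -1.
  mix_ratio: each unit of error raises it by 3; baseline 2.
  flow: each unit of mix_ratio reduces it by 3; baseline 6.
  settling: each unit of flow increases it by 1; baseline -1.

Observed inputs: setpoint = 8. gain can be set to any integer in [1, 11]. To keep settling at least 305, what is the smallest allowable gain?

gain = 9

Intervening on gain fixes its value directly, overriding its dependence on setpoint.
Substituting into the error equation gives error = -gain - 25.
Substituting into the mix_ratio equation gives mix_ratio = -3*gain - 73.
Substituting into the flow equation gives flow = 9*gain + 225.
Substituting into the settling equation gives settling = 9*gain + 224.
Require 9*gain + 224 ≥ 305, so gain ≥ 9.
The smallest integer in [1, 11] satisfying this is 9.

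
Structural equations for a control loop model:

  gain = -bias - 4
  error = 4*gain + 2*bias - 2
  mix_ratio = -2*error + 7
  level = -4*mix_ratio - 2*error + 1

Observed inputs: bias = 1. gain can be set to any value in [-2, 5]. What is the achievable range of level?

-75 to 93

Intervening on gain fixes its value directly, overriding its dependence on bias.
Substituting into the error equation gives error = 4*gain.
This gives mix_ratio = -8*gain + 7.
Substituting into the level equation gives level = 24*gain - 27.
Linear in gain, so extremes are at the endpoints: gain = -2 gives level = -75; gain = 5 gives level = 93.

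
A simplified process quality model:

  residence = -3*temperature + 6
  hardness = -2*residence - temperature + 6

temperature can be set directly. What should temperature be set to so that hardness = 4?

temperature = 2

Substituting into the hardness equation gives hardness = 5*temperature - 6.
Solve 5*temperature - 6 = 4: temperature = (4 + 6) / 5 = 2.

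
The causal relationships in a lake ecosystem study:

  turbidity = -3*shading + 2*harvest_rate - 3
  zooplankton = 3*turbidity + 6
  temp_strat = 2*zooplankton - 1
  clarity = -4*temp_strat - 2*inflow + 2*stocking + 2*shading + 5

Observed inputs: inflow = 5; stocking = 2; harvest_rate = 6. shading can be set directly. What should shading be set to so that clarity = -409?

shading = -2

Substituting into the turbidity equation gives turbidity = -3*shading + 9.
So zooplankton = -9*shading + 33.
So temp_strat = -18*shading + 65.
clarity becomes 74*shading - 261.
Solve 74*shading - 261 = -409: shading = (-409 + 261) / 74 = -2.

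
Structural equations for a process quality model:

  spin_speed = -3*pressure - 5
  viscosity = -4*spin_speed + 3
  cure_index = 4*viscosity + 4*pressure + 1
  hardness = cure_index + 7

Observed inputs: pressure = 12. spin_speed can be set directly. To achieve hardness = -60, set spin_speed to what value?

spin_speed = 8

Intervening on spin_speed fixes its value directly, overriding its dependence on pressure.
Substituting into the cure_index equation gives cure_index = -16*spin_speed + 61.
This gives hardness = -16*spin_speed + 68.
Solve -16*spin_speed + 68 = -60: spin_speed = (-60 - 68) / -16 = 8.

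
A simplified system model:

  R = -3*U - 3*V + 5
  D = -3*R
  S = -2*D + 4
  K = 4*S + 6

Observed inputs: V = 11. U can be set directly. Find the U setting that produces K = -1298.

Substituting into the R equation gives R = -3*U - 28.
This gives D = 9*U + 84.
This gives S = -18*U - 164.
K becomes -72*U - 650.
Solve -72*U - 650 = -1298: U = (-1298 + 650) / -72 = 9.

U = 9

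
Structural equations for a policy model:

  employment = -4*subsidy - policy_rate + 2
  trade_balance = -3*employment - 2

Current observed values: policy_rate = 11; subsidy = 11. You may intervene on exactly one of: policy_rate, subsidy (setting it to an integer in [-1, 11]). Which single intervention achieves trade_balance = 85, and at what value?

Intervening on policy_rate: trade_balance = 3*policy_rate + 124. Reaching 85 requires policy_rate = -13, outside [-1, 11].
Intervening on subsidy: with other inputs at their observed values, trade_balance = 12*subsidy + 25. Solving for 85 gives subsidy = 5, within [-1, 11].

set subsidy = 5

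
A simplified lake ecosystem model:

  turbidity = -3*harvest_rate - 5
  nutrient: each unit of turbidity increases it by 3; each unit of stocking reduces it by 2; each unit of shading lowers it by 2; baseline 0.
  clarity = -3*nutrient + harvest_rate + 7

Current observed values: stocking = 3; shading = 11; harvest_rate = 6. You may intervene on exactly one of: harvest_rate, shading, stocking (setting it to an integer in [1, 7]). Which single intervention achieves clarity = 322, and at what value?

set stocking = 6

Intervening on harvest_rate: clarity = 28*harvest_rate + 136. Reaching 322 requires harvest_rate = 93/14, not an integer.
Intervening on shading: clarity = 6*shading + 238. Reaching 322 requires shading = 14, outside [1, 7].
Intervening on stocking: with other inputs at their observed values, clarity = 6*stocking + 286. Solving for 322 gives stocking = 6, within [1, 7].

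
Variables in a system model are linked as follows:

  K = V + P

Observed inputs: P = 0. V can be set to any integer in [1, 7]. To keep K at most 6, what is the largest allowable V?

V = 6

Substituting into the K equation gives K = V.
Require V ≤ 6, so V ≤ 6.
The largest integer in [1, 7] satisfying this is 6.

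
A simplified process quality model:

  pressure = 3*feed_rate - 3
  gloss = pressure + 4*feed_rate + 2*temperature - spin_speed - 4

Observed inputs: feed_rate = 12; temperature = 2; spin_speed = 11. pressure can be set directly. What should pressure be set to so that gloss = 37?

pressure = 0

Intervening on pressure fixes its value directly, overriding its dependence on feed_rate.
Substituting into the gloss equation gives gloss = pressure + 37.
Solve pressure + 37 = 37: pressure = (37 - 37) / 1 = 0.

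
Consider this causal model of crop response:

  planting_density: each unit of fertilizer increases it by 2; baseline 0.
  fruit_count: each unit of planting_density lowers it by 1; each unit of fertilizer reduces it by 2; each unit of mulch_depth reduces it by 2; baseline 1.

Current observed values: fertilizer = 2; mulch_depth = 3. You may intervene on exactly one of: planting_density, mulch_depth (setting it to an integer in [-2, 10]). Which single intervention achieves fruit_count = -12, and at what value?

Intervening on planting_density: with other inputs at their observed values, fruit_count = -planting_density - 9. Solving for -12 gives planting_density = 3, within [-2, 10].
Intervening on mulch_depth: fruit_count = -2*mulch_depth - 7. Reaching -12 requires mulch_depth = 5/2, not an integer.

set planting_density = 3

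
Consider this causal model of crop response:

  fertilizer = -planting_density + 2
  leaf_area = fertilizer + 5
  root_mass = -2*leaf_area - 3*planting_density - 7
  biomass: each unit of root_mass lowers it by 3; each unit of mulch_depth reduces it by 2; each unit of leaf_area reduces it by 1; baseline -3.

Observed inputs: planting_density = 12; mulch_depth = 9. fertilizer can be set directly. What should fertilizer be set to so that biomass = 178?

Intervening on fertilizer fixes its value directly, overriding its dependence on planting_density.
Substituting into the root_mass equation gives root_mass = -2*fertilizer - 53.
This gives biomass = 5*fertilizer + 133.
Solve 5*fertilizer + 133 = 178: fertilizer = (178 - 133) / 5 = 9.

fertilizer = 9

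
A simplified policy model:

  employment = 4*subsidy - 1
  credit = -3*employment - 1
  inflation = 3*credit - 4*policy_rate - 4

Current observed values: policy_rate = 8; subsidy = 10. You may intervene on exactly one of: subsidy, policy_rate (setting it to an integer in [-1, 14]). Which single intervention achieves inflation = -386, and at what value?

Intervening on subsidy: inflation = -36*subsidy - 30. Reaching -386 requires subsidy = 89/9, not an integer.
Intervening on policy_rate: with other inputs at their observed values, inflation = -4*policy_rate - 358. Solving for -386 gives policy_rate = 7, within [-1, 14].

set policy_rate = 7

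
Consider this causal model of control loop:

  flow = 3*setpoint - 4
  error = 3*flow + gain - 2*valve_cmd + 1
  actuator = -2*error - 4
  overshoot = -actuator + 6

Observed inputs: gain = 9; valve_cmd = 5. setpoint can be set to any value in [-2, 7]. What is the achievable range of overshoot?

Substituting into the error equation gives error = 9*setpoint - 12.
actuator becomes -18*setpoint + 20.
Substituting into the overshoot equation gives overshoot = 18*setpoint - 14.
Linear in setpoint, so extremes are at the endpoints: setpoint = -2 gives overshoot = -50; setpoint = 7 gives overshoot = 112.

-50 to 112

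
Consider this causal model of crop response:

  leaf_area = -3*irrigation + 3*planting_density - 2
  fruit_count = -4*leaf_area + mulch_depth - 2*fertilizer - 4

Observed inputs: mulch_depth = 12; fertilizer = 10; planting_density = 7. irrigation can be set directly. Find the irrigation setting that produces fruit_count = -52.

Substituting into the leaf_area equation gives leaf_area = -3*irrigation + 19.
Substituting into the fruit_count equation gives fruit_count = 12*irrigation - 88.
Solve 12*irrigation - 88 = -52: irrigation = (-52 + 88) / 12 = 3.

irrigation = 3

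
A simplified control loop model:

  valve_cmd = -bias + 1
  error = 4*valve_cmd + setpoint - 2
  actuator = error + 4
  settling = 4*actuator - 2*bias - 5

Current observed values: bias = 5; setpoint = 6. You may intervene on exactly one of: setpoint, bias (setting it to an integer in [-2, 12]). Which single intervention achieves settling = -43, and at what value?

Intervening on setpoint: with other inputs at their observed values, settling = 4*setpoint - 71. Solving for -43 gives setpoint = 7, within [-2, 12].
Intervening on bias: settling = -18*bias + 43. Reaching -43 requires bias = 43/9, not an integer.

set setpoint = 7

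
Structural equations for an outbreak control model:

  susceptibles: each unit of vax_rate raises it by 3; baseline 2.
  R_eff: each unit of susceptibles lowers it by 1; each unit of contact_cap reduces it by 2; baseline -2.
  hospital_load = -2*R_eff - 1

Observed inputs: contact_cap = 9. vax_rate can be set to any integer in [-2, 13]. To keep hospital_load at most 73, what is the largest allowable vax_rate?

Substituting into the R_eff equation gives R_eff = -3*vax_rate - 22.
Substituting into the hospital_load equation gives hospital_load = 6*vax_rate + 43.
Require 6*vax_rate + 43 ≤ 73, so vax_rate ≤ 5.
The largest integer in [-2, 13] satisfying this is 5.

vax_rate = 5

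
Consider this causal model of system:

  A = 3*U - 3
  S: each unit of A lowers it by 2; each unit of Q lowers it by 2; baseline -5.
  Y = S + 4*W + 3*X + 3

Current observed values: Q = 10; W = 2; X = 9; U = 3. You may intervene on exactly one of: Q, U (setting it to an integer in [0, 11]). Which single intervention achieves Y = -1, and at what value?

Intervening on Q: with other inputs at their observed values, Y = -2*Q + 21. Solving for -1 gives Q = 11, within [0, 11].
Intervening on U: Y = -6*U + 19. Reaching -1 requires U = 10/3, not an integer.

set Q = 11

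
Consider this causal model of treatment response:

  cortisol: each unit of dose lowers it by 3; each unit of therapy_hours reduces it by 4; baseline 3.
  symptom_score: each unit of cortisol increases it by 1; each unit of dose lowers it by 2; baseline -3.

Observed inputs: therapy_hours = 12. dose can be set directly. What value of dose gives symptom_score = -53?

Substituting into the cortisol equation gives cortisol = -3*dose - 45.
This gives symptom_score = -5*dose - 48.
Solve -5*dose - 48 = -53: dose = (-53 + 48) / -5 = 1.

dose = 1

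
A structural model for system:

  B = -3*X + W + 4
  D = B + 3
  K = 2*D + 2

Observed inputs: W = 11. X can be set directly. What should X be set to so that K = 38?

X = 0

Substituting into the B equation gives B = -3*X + 15.
Substituting into the D equation gives D = -3*X + 18.
So K = -6*X + 38.
Solve -6*X + 38 = 38: X = (38 - 38) / -6 = 0.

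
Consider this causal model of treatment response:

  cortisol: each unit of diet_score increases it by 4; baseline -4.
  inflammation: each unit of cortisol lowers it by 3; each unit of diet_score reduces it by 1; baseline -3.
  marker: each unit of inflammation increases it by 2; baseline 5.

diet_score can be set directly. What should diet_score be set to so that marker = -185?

diet_score = 8

Substituting into the inflammation equation gives inflammation = -13*diet_score + 9.
Substituting into the marker equation gives marker = -26*diet_score + 23.
Solve -26*diet_score + 23 = -185: diet_score = (-185 - 23) / -26 = 8.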